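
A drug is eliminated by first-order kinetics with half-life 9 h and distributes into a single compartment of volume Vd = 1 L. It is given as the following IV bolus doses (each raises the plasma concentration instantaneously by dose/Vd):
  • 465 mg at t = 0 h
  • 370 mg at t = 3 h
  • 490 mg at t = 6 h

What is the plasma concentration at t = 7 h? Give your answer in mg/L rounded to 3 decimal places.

k = ln 2 / 9 = 0.07702 per h
Dose 1 (465 mg at t=0 h): 465·exp(−0.07702·7) = 271.218 mg/L
Dose 2 (370 mg at t=3 h): 370·exp(−0.07702·4) = 271.901 mg/L
Dose 3 (490 mg at t=6 h): 490·exp(−0.07702·1) = 453.679 mg/L
C(7) = 271.218 + 271.901 + 453.679 = 996.797 mg/L

996.797 mg/L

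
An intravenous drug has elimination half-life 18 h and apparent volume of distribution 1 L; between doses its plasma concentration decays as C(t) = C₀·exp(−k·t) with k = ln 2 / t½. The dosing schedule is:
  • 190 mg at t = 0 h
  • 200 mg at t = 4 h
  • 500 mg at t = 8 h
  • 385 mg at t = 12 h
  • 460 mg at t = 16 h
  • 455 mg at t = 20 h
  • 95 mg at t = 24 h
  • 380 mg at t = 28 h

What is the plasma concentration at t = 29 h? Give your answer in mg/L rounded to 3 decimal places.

k = ln 2 / 18 = 0.03851 per h
Dose 1 (190 mg at t=0 h): 190·exp(−0.03851·29) = 62.196 mg/L
Dose 2 (200 mg at t=4 h): 200·exp(−0.03851·25) = 76.372 mg/L
Dose 3 (500 mg at t=8 h): 500·exp(−0.03851·21) = 222.725 mg/L
Dose 4 (385 mg at t=12 h): 385·exp(−0.03851·17) = 200.057 mg/L
Dose 5 (460 mg at t=16 h): 460·exp(−0.03851·13) = 278.835 mg/L
Dose 6 (455 mg at t=20 h): 455·exp(−0.03851·9) = 321.734 mg/L
Dose 7 (95 mg at t=24 h): 95·exp(−0.03851·5) = 78.362 mg/L
Dose 8 (380 mg at t=28 h): 380·exp(−0.03851·1) = 365.645 mg/L
C(29) = 62.196 + 76.372 + 222.725 + 200.057 + 278.835 + 321.734 + 78.362 + 365.645 = 1605.925 mg/L

1605.925 mg/L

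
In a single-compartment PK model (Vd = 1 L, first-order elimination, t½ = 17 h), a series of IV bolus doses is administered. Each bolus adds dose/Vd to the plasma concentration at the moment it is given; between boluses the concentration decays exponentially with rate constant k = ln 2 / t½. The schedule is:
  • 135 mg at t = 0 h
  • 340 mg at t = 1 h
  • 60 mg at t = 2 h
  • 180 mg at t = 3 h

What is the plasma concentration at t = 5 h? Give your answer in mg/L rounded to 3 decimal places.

k = ln 2 / 17 = 0.04077 per h
Dose 1 (135 mg at t=0 h): 135·exp(−0.04077·5) = 110.102 mg/L
Dose 2 (340 mg at t=1 h): 340·exp(−0.04077·4) = 288.834 mg/L
Dose 3 (60 mg at t=2 h): 60·exp(−0.04077·3) = 53.092 mg/L
Dose 4 (180 mg at t=3 h): 180·exp(−0.04077·2) = 165.904 mg/L
C(5) = 110.102 + 288.834 + 53.092 + 165.904 = 617.932 mg/L

617.932 mg/L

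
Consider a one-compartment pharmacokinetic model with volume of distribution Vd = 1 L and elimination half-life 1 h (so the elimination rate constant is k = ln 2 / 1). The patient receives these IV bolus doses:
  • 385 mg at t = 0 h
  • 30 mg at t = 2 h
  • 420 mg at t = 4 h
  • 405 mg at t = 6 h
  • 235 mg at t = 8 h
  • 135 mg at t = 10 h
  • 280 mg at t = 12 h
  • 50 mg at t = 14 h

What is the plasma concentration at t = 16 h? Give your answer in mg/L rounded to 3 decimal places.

k = ln 2 / 1 = 0.69315 per h
Dose 1 (385 mg at t=0 h): 385·exp(−0.69315·16) = 0.006 mg/L
Dose 2 (30 mg at t=2 h): 30·exp(−0.69315·14) = 0.002 mg/L
Dose 3 (420 mg at t=4 h): 420·exp(−0.69315·12) = 0.103 mg/L
Dose 4 (405 mg at t=6 h): 405·exp(−0.69315·10) = 0.396 mg/L
Dose 5 (235 mg at t=8 h): 235·exp(−0.69315·8) = 0.918 mg/L
Dose 6 (135 mg at t=10 h): 135·exp(−0.69315·6) = 2.109 mg/L
Dose 7 (280 mg at t=12 h): 280·exp(−0.69315·4) = 17.500 mg/L
Dose 8 (50 mg at t=14 h): 50·exp(−0.69315·2) = 12.500 mg/L
C(16) = 0.006 + 0.002 + 0.103 + 0.396 + 0.918 + 2.109 + 17.500 + 12.500 = 33.533 mg/L

33.533 mg/L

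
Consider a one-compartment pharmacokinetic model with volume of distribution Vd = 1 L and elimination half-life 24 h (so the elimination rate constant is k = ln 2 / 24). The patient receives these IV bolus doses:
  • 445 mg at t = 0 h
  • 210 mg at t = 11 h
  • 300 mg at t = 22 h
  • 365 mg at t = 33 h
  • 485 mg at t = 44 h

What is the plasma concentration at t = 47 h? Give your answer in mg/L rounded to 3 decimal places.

1022.841 mg/L

k = ln 2 / 24 = 0.02888 per h
Dose 1 (445 mg at t=0 h): 445·exp(−0.02888·47) = 114.510 mg/L
Dose 2 (210 mg at t=11 h): 210·exp(−0.02888·36) = 74.246 mg/L
Dose 3 (300 mg at t=22 h): 300·exp(−0.02888·25) = 145.730 mg/L
Dose 4 (365 mg at t=33 h): 365·exp(−0.02888·14) = 243.608 mg/L
Dose 5 (485 mg at t=44 h): 485·exp(−0.02888·3) = 444.747 mg/L
C(47) = 114.510 + 74.246 + 145.730 + 243.608 + 444.747 = 1022.841 mg/L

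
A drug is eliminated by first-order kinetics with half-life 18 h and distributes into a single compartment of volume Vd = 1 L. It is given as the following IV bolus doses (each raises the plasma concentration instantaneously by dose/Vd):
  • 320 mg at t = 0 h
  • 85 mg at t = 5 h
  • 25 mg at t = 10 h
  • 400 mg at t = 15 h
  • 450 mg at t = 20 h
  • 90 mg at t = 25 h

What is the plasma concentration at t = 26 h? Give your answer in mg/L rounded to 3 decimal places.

874.585 mg/L

k = ln 2 / 18 = 0.03851 per h
Dose 1 (320 mg at t=0 h): 320·exp(−0.03851·26) = 117.579 mg/L
Dose 2 (85 mg at t=5 h): 85·exp(−0.03851·21) = 37.863 mg/L
Dose 3 (25 mg at t=10 h): 25·exp(−0.03851·16) = 13.501 mg/L
Dose 4 (400 mg at t=15 h): 400·exp(−0.03851·11) = 261.877 mg/L
Dose 5 (450 mg at t=20 h): 450·exp(−0.03851·6) = 357.165 mg/L
Dose 6 (90 mg at t=25 h): 90·exp(−0.03851·1) = 86.600 mg/L
C(26) = 117.579 + 37.863 + 13.501 + 261.877 + 357.165 + 86.600 = 874.585 mg/L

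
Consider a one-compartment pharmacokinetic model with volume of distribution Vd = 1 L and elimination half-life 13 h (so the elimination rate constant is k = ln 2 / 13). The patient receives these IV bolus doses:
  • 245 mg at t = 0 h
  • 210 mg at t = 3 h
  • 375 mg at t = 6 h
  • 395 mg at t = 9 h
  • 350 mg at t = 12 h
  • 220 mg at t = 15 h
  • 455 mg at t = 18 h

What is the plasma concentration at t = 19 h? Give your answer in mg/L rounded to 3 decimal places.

k = ln 2 / 13 = 0.05332 per h
Dose 1 (245 mg at t=0 h): 245·exp(−0.05332·19) = 88.961 mg/L
Dose 2 (210 mg at t=3 h): 210·exp(−0.05332·16) = 89.479 mg/L
Dose 3 (375 mg at t=6 h): 375·exp(−0.05332·13) = 187.500 mg/L
Dose 4 (395 mg at t=9 h): 395·exp(−0.05332·10) = 231.758 mg/L
Dose 5 (350 mg at t=12 h): 350·exp(−0.05332·7) = 240.977 mg/L
Dose 6 (220 mg at t=15 h): 220·exp(−0.05332·4) = 177.745 mg/L
Dose 7 (455 mg at t=18 h): 455·exp(−0.05332·1) = 431.375 mg/L
C(19) = 88.961 + 89.479 + 187.500 + 231.758 + 240.977 + 177.745 + 431.375 = 1447.795 mg/L

1447.795 mg/L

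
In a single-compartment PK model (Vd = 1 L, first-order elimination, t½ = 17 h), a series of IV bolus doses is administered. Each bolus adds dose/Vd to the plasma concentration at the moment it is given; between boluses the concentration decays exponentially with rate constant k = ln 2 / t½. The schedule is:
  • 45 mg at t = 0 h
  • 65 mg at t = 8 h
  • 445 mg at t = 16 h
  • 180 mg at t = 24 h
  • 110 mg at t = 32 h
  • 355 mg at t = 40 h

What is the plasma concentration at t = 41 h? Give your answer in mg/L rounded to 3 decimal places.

k = ln 2 / 17 = 0.04077 per h
Dose 1 (45 mg at t=0 h): 45·exp(−0.04077·41) = 8.457 mg/L
Dose 2 (65 mg at t=8 h): 65·exp(−0.04077·33) = 16.926 mg/L
Dose 3 (445 mg at t=16 h): 445·exp(−0.04077·25) = 160.572 mg/L
Dose 4 (180 mg at t=24 h): 180·exp(−0.04077·17) = 90.000 mg/L
Dose 5 (110 mg at t=32 h): 110·exp(−0.04077·9) = 76.212 mg/L
Dose 6 (355 mg at t=40 h): 355·exp(−0.04077·1) = 340.817 mg/L
C(41) = 8.457 + 16.926 + 160.572 + 90.000 + 76.212 + 340.817 = 692.983 mg/L

692.983 mg/L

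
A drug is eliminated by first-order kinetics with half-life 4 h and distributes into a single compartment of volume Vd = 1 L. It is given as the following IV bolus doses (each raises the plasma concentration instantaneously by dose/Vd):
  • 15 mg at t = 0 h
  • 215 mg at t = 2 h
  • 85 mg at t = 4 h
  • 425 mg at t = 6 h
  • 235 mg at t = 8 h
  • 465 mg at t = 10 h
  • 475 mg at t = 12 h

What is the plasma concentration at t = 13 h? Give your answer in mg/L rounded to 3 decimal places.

952.481 mg/L

k = ln 2 / 4 = 0.17329 per h
Dose 1 (15 mg at t=0 h): 15·exp(−0.17329·13) = 1.577 mg/L
Dose 2 (215 mg at t=2 h): 215·exp(−0.17329·11) = 31.960 mg/L
Dose 3 (85 mg at t=4 h): 85·exp(−0.17329·9) = 17.869 mg/L
Dose 4 (425 mg at t=6 h): 425·exp(−0.17329·7) = 126.353 mg/L
Dose 5 (235 mg at t=8 h): 235·exp(−0.17329·5) = 98.805 mg/L
Dose 6 (465 mg at t=10 h): 465·exp(−0.17329·3) = 276.491 mg/L
Dose 7 (475 mg at t=12 h): 475·exp(−0.17329·1) = 399.426 mg/L
C(13) = 1.577 + 31.960 + 17.869 + 126.353 + 98.805 + 276.491 + 399.426 = 952.481 mg/L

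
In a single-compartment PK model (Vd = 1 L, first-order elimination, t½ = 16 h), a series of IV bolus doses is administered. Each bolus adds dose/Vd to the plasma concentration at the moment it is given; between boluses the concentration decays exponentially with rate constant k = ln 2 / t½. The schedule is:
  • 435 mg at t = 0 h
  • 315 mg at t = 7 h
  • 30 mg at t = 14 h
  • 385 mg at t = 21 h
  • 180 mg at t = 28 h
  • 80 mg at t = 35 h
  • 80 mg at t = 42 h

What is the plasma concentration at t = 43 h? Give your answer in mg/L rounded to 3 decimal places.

k = ln 2 / 16 = 0.04332 per h
Dose 1 (435 mg at t=0 h): 435·exp(−0.04332·43) = 67.526 mg/L
Dose 2 (315 mg at t=7 h): 315·exp(−0.04332·36) = 66.221 mg/L
Dose 3 (30 mg at t=14 h): 30·exp(−0.04332·29) = 8.541 mg/L
Dose 4 (385 mg at t=21 h): 385·exp(−0.04332·22) = 148.438 mg/L
Dose 5 (180 mg at t=28 h): 180·exp(−0.04332·15) = 93.985 mg/L
Dose 6 (80 mg at t=35 h): 80·exp(−0.04332·8) = 56.569 mg/L
Dose 7 (80 mg at t=42 h): 80·exp(−0.04332·1) = 76.608 mg/L
C(43) = 67.526 + 66.221 + 8.541 + 148.438 + 93.985 + 56.569 + 76.608 = 517.887 mg/L

517.887 mg/L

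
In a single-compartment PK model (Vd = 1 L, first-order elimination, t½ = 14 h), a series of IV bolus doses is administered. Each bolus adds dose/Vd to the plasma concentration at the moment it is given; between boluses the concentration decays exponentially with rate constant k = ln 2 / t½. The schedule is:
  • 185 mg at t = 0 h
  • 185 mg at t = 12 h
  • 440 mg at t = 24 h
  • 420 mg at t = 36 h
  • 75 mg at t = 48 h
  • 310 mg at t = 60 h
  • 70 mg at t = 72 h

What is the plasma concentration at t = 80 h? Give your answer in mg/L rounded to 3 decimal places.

k = ln 2 / 14 = 0.04951 per h
Dose 1 (185 mg at t=0 h): 185·exp(−0.04951·80) = 3.524 mg/L
Dose 2 (185 mg at t=12 h): 185·exp(−0.04951·68) = 6.383 mg/L
Dose 3 (440 mg at t=24 h): 440·exp(−0.04951·56) = 27.500 mg/L
Dose 4 (420 mg at t=36 h): 420·exp(−0.04951·44) = 47.550 mg/L
Dose 5 (75 mg at t=48 h): 75·exp(−0.04951·32) = 15.381 mg/L
Dose 6 (310 mg at t=60 h): 310·exp(−0.04951·20) = 115.165 mg/L
Dose 7 (70 mg at t=72 h): 70·exp(−0.04951·8) = 47.107 mg/L
C(80) = 3.524 + 6.383 + 27.500 + 47.550 + 15.381 + 115.165 + 47.107 = 262.610 mg/L

262.610 mg/L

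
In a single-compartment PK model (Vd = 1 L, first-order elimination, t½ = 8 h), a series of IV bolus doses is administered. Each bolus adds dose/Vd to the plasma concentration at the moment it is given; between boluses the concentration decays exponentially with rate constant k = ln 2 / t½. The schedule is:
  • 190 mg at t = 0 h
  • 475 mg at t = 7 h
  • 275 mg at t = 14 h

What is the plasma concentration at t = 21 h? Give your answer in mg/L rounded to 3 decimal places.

k = ln 2 / 8 = 0.08664 per h
Dose 1 (190 mg at t=0 h): 190·exp(−0.08664·21) = 30.800 mg/L
Dose 2 (475 mg at t=7 h): 475·exp(−0.08664·14) = 141.218 mg/L
Dose 3 (275 mg at t=14 h): 275·exp(−0.08664·7) = 149.945 mg/L
C(21) = 30.800 + 141.218 + 149.945 = 321.963 mg/L

321.963 mg/L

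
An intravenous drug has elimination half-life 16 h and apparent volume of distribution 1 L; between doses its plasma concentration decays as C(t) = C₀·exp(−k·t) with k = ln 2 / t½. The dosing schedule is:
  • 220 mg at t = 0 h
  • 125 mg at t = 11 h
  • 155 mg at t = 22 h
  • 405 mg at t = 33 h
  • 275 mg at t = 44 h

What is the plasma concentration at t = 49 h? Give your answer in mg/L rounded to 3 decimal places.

k = ln 2 / 16 = 0.04332 per h
Dose 1 (220 mg at t=0 h): 220·exp(−0.04332·49) = 26.334 mg/L
Dose 2 (125 mg at t=11 h): 125·exp(−0.04332·38) = 24.097 mg/L
Dose 3 (155 mg at t=22 h): 155·exp(−0.04332·27) = 48.122 mg/L
Dose 4 (405 mg at t=33 h): 405·exp(−0.04332·16) = 202.500 mg/L
Dose 5 (275 mg at t=44 h): 275·exp(−0.04332·5) = 221.442 mg/L
C(49) = 26.334 + 24.097 + 48.122 + 202.500 + 221.442 = 522.496 mg/L

522.496 mg/L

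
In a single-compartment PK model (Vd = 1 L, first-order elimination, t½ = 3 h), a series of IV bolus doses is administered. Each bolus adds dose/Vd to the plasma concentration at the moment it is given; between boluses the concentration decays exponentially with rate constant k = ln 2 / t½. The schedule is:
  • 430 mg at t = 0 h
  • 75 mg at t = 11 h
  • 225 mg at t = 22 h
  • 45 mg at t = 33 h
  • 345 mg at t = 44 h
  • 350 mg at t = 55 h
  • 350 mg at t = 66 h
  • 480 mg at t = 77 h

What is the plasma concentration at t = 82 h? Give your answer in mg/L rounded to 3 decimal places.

160.609 mg/L

k = ln 2 / 3 = 0.23105 per h
Dose 1 (430 mg at t=0 h): 430·exp(−0.23105·82) = 0.000 mg/L
Dose 2 (75 mg at t=11 h): 75·exp(−0.23105·71) = 0.000 mg/L
Dose 3 (225 mg at t=22 h): 225·exp(−0.23105·60) = 0.000 mg/L
Dose 4 (45 mg at t=33 h): 45·exp(−0.23105·49) = 0.001 mg/L
Dose 5 (345 mg at t=44 h): 345·exp(−0.23105·38) = 0.053 mg/L
Dose 6 (350 mg at t=55 h): 350·exp(−0.23105·27) = 0.684 mg/L
Dose 7 (350 mg at t=66 h): 350·exp(−0.23105·16) = 8.681 mg/L
Dose 8 (480 mg at t=77 h): 480·exp(−0.23105·5) = 151.191 mg/L
C(82) = 0.000 + 0.000 + 0.000 + 0.001 + 0.053 + 0.684 + 8.681 + 151.191 = 160.609 mg/L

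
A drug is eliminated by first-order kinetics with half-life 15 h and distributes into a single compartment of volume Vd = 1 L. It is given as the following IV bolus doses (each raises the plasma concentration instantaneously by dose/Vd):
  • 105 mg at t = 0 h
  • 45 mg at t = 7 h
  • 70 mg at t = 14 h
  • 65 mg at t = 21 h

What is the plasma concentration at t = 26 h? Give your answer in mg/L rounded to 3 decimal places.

142.077 mg/L

k = ln 2 / 15 = 0.04621 per h
Dose 1 (105 mg at t=0 h): 105·exp(−0.04621·26) = 31.579 mg/L
Dose 2 (45 mg at t=7 h): 45·exp(−0.04621·19) = 18.703 mg/L
Dose 3 (70 mg at t=14 h): 70·exp(−0.04621·12) = 40.204 mg/L
Dose 4 (65 mg at t=21 h): 65·exp(−0.04621·5) = 51.591 mg/L
C(26) = 31.579 + 18.703 + 40.204 + 51.591 = 142.077 mg/L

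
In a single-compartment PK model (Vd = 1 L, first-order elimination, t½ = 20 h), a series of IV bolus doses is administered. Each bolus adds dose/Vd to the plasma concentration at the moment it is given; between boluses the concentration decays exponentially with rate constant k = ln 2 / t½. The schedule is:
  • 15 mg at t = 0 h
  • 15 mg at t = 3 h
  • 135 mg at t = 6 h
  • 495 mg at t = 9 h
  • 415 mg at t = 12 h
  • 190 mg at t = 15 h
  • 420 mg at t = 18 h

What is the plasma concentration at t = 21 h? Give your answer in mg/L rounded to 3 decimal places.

1258.783 mg/L

k = ln 2 / 20 = 0.03466 per h
Dose 1 (15 mg at t=0 h): 15·exp(−0.03466·21) = 7.245 mg/L
Dose 2 (15 mg at t=3 h): 15·exp(−0.03466·18) = 8.038 mg/L
Dose 3 (135 mg at t=6 h): 135·exp(−0.03466·15) = 80.271 mg/L
Dose 4 (495 mg at t=9 h): 495·exp(−0.03466·12) = 326.578 mg/L
Dose 5 (415 mg at t=12 h): 415·exp(−0.03466·9) = 303.798 mg/L
Dose 6 (190 mg at t=15 h): 190·exp(−0.03466·6) = 154.328 mg/L
Dose 7 (420 mg at t=18 h): 420·exp(−0.03466·3) = 378.525 mg/L
C(21) = 7.245 + 8.038 + 80.271 + 326.578 + 303.798 + 154.328 + 378.525 = 1258.783 mg/L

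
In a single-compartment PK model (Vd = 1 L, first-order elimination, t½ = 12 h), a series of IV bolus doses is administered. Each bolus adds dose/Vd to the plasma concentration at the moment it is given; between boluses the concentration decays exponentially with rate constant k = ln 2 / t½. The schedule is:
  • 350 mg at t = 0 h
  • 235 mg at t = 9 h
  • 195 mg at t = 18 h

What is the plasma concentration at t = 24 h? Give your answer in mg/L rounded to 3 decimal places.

k = ln 2 / 12 = 0.05776 per h
Dose 1 (350 mg at t=0 h): 350·exp(−0.05776·24) = 87.500 mg/L
Dose 2 (235 mg at t=9 h): 235·exp(−0.05776·15) = 98.805 mg/L
Dose 3 (195 mg at t=18 h): 195·exp(−0.05776·6) = 137.886 mg/L
C(24) = 87.500 + 98.805 + 137.886 = 324.191 mg/L

324.191 mg/L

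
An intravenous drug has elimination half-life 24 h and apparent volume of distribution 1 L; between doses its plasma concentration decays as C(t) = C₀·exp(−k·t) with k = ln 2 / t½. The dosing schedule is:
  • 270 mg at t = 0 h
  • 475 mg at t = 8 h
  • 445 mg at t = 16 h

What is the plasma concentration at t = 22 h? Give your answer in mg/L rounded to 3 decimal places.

834.251 mg/L

k = ln 2 / 24 = 0.02888 per h
Dose 1 (270 mg at t=0 h): 270·exp(−0.02888·22) = 143.028 mg/L
Dose 2 (475 mg at t=8 h): 475·exp(−0.02888·14) = 317.024 mg/L
Dose 3 (445 mg at t=16 h): 445·exp(−0.02888·6) = 374.199 mg/L
C(22) = 143.028 + 317.024 + 374.199 = 834.251 mg/L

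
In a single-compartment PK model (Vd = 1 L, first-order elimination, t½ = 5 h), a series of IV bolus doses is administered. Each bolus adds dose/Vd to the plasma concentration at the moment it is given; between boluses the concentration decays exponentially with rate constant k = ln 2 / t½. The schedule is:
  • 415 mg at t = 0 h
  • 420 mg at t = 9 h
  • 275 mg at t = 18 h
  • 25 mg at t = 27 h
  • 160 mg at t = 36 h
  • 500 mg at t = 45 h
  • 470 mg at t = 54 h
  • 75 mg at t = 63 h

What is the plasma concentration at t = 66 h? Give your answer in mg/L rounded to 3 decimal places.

168.901 mg/L

k = ln 2 / 5 = 0.13863 per h
Dose 1 (415 mg at t=0 h): 415·exp(−0.13863·66) = 0.044 mg/L
Dose 2 (420 mg at t=9 h): 420·exp(−0.13863·57) = 0.155 mg/L
Dose 3 (275 mg at t=18 h): 275·exp(−0.13863·48) = 0.354 mg/L
Dose 4 (25 mg at t=27 h): 25·exp(−0.13863·39) = 0.112 mg/L
Dose 5 (160 mg at t=36 h): 160·exp(−0.13863·30) = 2.500 mg/L
Dose 6 (500 mg at t=45 h): 500·exp(−0.13863·21) = 27.205 mg/L
Dose 7 (470 mg at t=54 h): 470·exp(−0.13863·12) = 89.048 mg/L
Dose 8 (75 mg at t=63 h): 75·exp(−0.13863·3) = 49.482 mg/L
C(66) = 0.044 + 0.155 + 0.354 + 0.112 + 2.500 + 27.205 + 89.048 + 49.482 = 168.901 mg/L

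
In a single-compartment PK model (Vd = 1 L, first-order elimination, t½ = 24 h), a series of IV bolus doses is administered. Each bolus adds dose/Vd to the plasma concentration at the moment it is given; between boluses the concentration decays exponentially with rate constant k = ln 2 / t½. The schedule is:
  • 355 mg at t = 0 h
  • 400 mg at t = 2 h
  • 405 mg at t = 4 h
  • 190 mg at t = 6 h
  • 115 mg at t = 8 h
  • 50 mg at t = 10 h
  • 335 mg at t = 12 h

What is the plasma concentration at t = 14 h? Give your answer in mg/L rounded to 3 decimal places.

1431.433 mg/L

k = ln 2 / 24 = 0.02888 per h
Dose 1 (355 mg at t=0 h): 355·exp(−0.02888·14) = 236.934 mg/L
Dose 2 (400 mg at t=2 h): 400·exp(−0.02888·12) = 282.843 mg/L
Dose 3 (405 mg at t=4 h): 405·exp(−0.02888·10) = 303.407 mg/L
Dose 4 (190 mg at t=6 h): 190·exp(−0.02888·8) = 150.803 mg/L
Dose 5 (115 mg at t=8 h): 115·exp(−0.02888·6) = 96.703 mg/L
Dose 6 (50 mg at t=10 h): 50·exp(−0.02888·4) = 44.545 mg/L
Dose 7 (335 mg at t=12 h): 335·exp(−0.02888·2) = 316.198 mg/L
C(14) = 236.934 + 282.843 + 303.407 + 150.803 + 96.703 + 44.545 + 316.198 = 1431.433 mg/L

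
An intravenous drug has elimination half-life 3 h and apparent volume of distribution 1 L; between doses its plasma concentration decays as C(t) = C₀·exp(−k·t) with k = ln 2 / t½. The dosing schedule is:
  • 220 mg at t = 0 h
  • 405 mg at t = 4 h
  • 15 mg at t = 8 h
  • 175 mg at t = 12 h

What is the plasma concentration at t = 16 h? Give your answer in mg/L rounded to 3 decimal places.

k = ln 2 / 3 = 0.23105 per h
Dose 1 (220 mg at t=0 h): 220·exp(−0.23105·16) = 5.457 mg/L
Dose 2 (405 mg at t=4 h): 405·exp(−0.23105·12) = 25.312 mg/L
Dose 3 (15 mg at t=8 h): 15·exp(−0.23105·8) = 2.362 mg/L
Dose 4 (175 mg at t=12 h): 175·exp(−0.23105·4) = 69.449 mg/L
C(16) = 5.457 + 25.312 + 2.362 + 69.449 = 102.580 mg/L

102.580 mg/L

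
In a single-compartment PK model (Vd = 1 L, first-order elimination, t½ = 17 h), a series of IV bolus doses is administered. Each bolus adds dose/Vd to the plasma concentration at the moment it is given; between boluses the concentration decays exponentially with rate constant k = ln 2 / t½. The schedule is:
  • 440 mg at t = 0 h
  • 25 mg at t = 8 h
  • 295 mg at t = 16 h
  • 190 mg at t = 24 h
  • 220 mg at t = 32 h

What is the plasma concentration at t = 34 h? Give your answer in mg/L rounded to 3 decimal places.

589.419 mg/L

k = ln 2 / 17 = 0.04077 per h
Dose 1 (440 mg at t=0 h): 440·exp(−0.04077·34) = 110.000 mg/L
Dose 2 (25 mg at t=8 h): 25·exp(−0.04077·26) = 8.660 mg/L
Dose 3 (295 mg at t=16 h): 295·exp(−0.04077·18) = 141.607 mg/L
Dose 4 (190 mg at t=24 h): 190·exp(−0.04077·10) = 126.380 mg/L
Dose 5 (220 mg at t=32 h): 220·exp(−0.04077·2) = 202.772 mg/L
C(34) = 110.000 + 8.660 + 141.607 + 126.380 + 202.772 = 589.419 mg/L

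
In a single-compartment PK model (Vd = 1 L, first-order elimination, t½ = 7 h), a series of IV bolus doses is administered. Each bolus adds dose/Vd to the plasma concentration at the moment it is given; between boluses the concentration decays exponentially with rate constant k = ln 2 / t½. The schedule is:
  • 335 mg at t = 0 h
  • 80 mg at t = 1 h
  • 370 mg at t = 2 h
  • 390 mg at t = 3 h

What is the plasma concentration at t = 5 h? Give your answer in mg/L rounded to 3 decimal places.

852.861 mg/L

k = ln 2 / 7 = 0.09902 per h
Dose 1 (335 mg at t=0 h): 335·exp(−0.09902·5) = 204.185 mg/L
Dose 2 (80 mg at t=1 h): 80·exp(−0.09902·4) = 53.836 mg/L
Dose 3 (370 mg at t=2 h): 370·exp(−0.09902·3) = 274.909 mg/L
Dose 4 (390 mg at t=3 h): 390·exp(−0.09902·2) = 319.931 mg/L
C(5) = 204.185 + 53.836 + 274.909 + 319.931 = 852.861 mg/L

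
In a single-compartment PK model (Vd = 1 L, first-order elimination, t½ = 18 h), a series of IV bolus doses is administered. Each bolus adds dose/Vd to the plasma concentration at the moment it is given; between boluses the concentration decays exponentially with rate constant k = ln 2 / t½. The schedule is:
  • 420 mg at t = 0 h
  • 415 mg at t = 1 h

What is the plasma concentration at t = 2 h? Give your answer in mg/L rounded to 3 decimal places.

k = ln 2 / 18 = 0.03851 per h
Dose 1 (420 mg at t=0 h): 420·exp(−0.03851·2) = 388.867 mg/L
Dose 2 (415 mg at t=1 h): 415·exp(−0.03851·1) = 399.323 mg/L
C(2) = 388.867 + 399.323 = 788.190 mg/L

788.190 mg/L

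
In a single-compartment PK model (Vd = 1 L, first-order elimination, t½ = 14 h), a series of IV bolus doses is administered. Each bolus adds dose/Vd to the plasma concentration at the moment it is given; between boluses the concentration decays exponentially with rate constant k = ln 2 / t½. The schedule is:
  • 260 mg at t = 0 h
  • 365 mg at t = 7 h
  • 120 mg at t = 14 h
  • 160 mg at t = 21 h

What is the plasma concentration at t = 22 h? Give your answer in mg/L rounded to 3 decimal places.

494.193 mg/L

k = ln 2 / 14 = 0.04951 per h
Dose 1 (260 mg at t=0 h): 260·exp(−0.04951·22) = 87.484 mg/L
Dose 2 (365 mg at t=7 h): 365·exp(−0.04951·15) = 173.684 mg/L
Dose 3 (120 mg at t=14 h): 120·exp(−0.04951·8) = 80.754 mg/L
Dose 4 (160 mg at t=21 h): 160·exp(−0.04951·1) = 152.271 mg/L
C(22) = 87.484 + 173.684 + 80.754 + 152.271 = 494.193 mg/L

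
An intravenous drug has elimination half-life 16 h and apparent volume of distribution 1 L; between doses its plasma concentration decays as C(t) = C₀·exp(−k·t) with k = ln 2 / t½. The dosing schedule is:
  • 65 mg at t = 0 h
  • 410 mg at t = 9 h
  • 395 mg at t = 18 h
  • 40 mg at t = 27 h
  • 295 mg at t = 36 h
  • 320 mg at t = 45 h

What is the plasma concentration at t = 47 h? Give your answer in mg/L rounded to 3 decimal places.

k = ln 2 / 16 = 0.04332 per h
Dose 1 (65 mg at t=0 h): 65·exp(−0.04332·47) = 8.485 mg/L
Dose 2 (410 mg at t=9 h): 410·exp(−0.04332·38) = 79.038 mg/L
Dose 3 (395 mg at t=18 h): 395·exp(−0.04332·29) = 112.455 mg/L
Dose 4 (40 mg at t=27 h): 40·exp(−0.04332·20) = 16.818 mg/L
Dose 5 (295 mg at t=36 h): 295·exp(−0.04332·11) = 183.174 mg/L
Dose 6 (320 mg at t=45 h): 320·exp(−0.04332·2) = 293.441 mg/L
C(47) = 8.485 + 79.038 + 112.455 + 16.818 + 183.174 + 293.441 = 693.412 mg/L

693.412 mg/L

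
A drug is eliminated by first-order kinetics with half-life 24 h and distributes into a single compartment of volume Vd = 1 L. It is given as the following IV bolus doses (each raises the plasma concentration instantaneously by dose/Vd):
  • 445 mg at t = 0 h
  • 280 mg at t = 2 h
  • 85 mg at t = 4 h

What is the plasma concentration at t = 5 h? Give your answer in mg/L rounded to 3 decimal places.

724.505 mg/L

k = ln 2 / 24 = 0.02888 per h
Dose 1 (445 mg at t=0 h): 445·exp(−0.02888·5) = 385.164 mg/L
Dose 2 (280 mg at t=2 h): 280·exp(−0.02888·3) = 256.761 mg/L
Dose 3 (85 mg at t=4 h): 85·exp(−0.02888·1) = 82.580 mg/L
C(5) = 385.164 + 256.761 + 82.580 = 724.505 mg/L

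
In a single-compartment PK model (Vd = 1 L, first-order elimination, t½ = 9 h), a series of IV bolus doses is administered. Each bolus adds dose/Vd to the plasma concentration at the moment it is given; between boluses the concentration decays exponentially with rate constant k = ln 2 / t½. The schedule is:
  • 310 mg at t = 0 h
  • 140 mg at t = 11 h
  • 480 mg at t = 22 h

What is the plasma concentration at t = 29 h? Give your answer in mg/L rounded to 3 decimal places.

348.185 mg/L

k = ln 2 / 9 = 0.07702 per h
Dose 1 (310 mg at t=0 h): 310·exp(−0.07702·29) = 33.218 mg/L
Dose 2 (140 mg at t=11 h): 140·exp(−0.07702·18) = 35.000 mg/L
Dose 3 (480 mg at t=22 h): 480·exp(−0.07702·7) = 279.967 mg/L
C(29) = 33.218 + 35.000 + 279.967 = 348.185 mg/L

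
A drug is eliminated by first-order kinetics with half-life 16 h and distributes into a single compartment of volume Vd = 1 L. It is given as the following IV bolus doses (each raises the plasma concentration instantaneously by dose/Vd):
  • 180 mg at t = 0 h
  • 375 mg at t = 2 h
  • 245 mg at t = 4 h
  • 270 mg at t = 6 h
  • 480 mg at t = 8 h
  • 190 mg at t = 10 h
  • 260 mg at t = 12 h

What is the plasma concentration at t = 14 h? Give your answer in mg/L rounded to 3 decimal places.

1439.226 mg/L

k = ln 2 / 16 = 0.04332 per h
Dose 1 (180 mg at t=0 h): 180·exp(−0.04332·14) = 98.146 mg/L
Dose 2 (375 mg at t=2 h): 375·exp(−0.04332·12) = 222.976 mg/L
Dose 3 (245 mg at t=4 h): 245·exp(−0.04332·10) = 158.863 mg/L
Dose 4 (270 mg at t=6 h): 270·exp(−0.04332·8) = 190.919 mg/L
Dose 5 (480 mg at t=8 h): 480·exp(−0.04332·6) = 370.131 mg/L
Dose 6 (190 mg at t=10 h): 190·exp(−0.04332·4) = 159.770 mg/L
Dose 7 (260 mg at t=12 h): 260·exp(−0.04332·2) = 238.421 mg/L
C(14) = 98.146 + 222.976 + 158.863 + 190.919 + 370.131 + 159.770 + 238.421 = 1439.226 mg/L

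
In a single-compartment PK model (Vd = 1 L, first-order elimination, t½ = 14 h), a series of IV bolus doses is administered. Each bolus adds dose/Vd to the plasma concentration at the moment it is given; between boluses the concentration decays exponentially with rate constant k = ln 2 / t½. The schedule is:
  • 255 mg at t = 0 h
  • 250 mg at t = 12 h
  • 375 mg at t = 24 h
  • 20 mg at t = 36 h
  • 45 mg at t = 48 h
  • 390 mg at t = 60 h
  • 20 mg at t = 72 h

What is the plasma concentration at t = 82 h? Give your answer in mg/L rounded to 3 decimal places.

k = ln 2 / 14 = 0.04951 per h
Dose 1 (255 mg at t=0 h): 255·exp(−0.04951·82) = 4.399 mg/L
Dose 2 (250 mg at t=12 h): 250·exp(−0.04951·70) = 7.813 mg/L
Dose 3 (375 mg at t=24 h): 375·exp(−0.04951·58) = 21.228 mg/L
Dose 4 (20 mg at t=36 h): 20·exp(−0.04951·46) = 2.051 mg/L
Dose 5 (45 mg at t=48 h): 45·exp(−0.04951·34) = 8.359 mg/L
Dose 6 (390 mg at t=60 h): 390·exp(−0.04951·22) = 131.225 mg/L
Dose 7 (20 mg at t=72 h): 20·exp(−0.04951·10) = 12.190 mg/L
C(82) = 4.399 + 7.813 + 21.228 + 2.051 + 8.359 + 131.225 + 12.190 = 187.264 mg/L

187.264 mg/L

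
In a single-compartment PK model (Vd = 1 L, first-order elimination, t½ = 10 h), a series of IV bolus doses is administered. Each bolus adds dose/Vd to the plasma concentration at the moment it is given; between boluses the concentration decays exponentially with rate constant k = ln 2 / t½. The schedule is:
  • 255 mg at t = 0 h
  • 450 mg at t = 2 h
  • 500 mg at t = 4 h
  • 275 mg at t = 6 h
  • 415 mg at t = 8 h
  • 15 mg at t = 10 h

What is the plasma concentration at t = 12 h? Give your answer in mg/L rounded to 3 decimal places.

k = ln 2 / 10 = 0.06931 per h
Dose 1 (255 mg at t=0 h): 255·exp(−0.06931·12) = 110.995 mg/L
Dose 2 (450 mg at t=2 h): 450·exp(−0.06931·10) = 225.000 mg/L
Dose 3 (500 mg at t=4 h): 500·exp(−0.06931·8) = 287.175 mg/L
Dose 4 (275 mg at t=6 h): 275·exp(−0.06931·6) = 181.432 mg/L
Dose 5 (415 mg at t=8 h): 415·exp(−0.06931·4) = 314.511 mg/L
Dose 6 (15 mg at t=10 h): 15·exp(−0.06931·2) = 13.058 mg/L
C(12) = 110.995 + 225.000 + 287.175 + 181.432 + 314.511 + 13.058 = 1132.172 mg/L

1132.172 mg/L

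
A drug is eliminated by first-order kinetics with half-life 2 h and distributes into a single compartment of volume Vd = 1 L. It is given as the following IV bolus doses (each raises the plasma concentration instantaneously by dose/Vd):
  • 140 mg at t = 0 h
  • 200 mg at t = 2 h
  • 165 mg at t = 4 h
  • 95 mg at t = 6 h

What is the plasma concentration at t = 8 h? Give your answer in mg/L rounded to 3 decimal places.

122.500 mg/L

k = ln 2 / 2 = 0.34657 per h
Dose 1 (140 mg at t=0 h): 140·exp(−0.34657·8) = 8.750 mg/L
Dose 2 (200 mg at t=2 h): 200·exp(−0.34657·6) = 25.000 mg/L
Dose 3 (165 mg at t=4 h): 165·exp(−0.34657·4) = 41.250 mg/L
Dose 4 (95 mg at t=6 h): 95·exp(−0.34657·2) = 47.500 mg/L
C(8) = 8.750 + 25.000 + 41.250 + 47.500 = 122.500 mg/L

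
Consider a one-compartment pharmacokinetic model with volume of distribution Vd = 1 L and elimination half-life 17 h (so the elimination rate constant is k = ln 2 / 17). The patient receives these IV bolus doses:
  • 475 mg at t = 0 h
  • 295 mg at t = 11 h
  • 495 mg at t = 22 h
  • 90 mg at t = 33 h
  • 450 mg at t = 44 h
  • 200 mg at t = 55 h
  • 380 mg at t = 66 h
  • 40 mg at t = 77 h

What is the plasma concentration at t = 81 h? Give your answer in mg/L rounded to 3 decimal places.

500.789 mg/L

k = ln 2 / 17 = 0.04077 per h
Dose 1 (475 mg at t=0 h): 475·exp(−0.04077·81) = 17.473 mg/L
Dose 2 (295 mg at t=11 h): 295·exp(−0.04077·70) = 16.994 mg/L
Dose 3 (495 mg at t=22 h): 495·exp(−0.04077·59) = 44.653 mg/L
Dose 4 (90 mg at t=33 h): 90·exp(−0.04077·48) = 12.714 mg/L
Dose 5 (450 mg at t=44 h): 450·exp(−0.04077·37) = 99.547 mg/L
Dose 6 (200 mg at t=55 h): 200·exp(−0.04077·26) = 69.284 mg/L
Dose 7 (380 mg at t=66 h): 380·exp(−0.04077·15) = 206.143 mg/L
Dose 8 (40 mg at t=77 h): 40·exp(−0.04077·4) = 33.980 mg/L
C(81) = 17.473 + 16.994 + 44.653 + 12.714 + 99.547 + 69.284 + 206.143 + 33.980 = 500.789 mg/L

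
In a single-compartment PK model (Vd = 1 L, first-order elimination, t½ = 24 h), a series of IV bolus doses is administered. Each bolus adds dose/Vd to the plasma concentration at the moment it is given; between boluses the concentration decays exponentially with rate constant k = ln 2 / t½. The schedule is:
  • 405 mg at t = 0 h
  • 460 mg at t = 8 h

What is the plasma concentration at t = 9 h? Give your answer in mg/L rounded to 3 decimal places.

k = ln 2 / 24 = 0.02888 per h
Dose 1 (405 mg at t=0 h): 405·exp(−0.02888·9) = 312.298 mg/L
Dose 2 (460 mg at t=8 h): 460·exp(−0.02888·1) = 446.905 mg/L
C(9) = 312.298 + 446.905 = 759.202 mg/L

759.202 mg/L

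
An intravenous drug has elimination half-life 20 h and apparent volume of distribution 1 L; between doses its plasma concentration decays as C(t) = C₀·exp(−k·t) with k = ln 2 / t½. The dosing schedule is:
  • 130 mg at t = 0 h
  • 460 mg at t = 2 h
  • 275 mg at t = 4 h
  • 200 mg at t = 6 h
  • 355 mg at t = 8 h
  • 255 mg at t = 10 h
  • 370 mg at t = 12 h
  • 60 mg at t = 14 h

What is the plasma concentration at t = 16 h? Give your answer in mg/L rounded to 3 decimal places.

k = ln 2 / 20 = 0.03466 per h
Dose 1 (130 mg at t=0 h): 130·exp(−0.03466·16) = 74.665 mg/L
Dose 2 (460 mg at t=2 h): 460·exp(−0.03466·14) = 283.163 mg/L
Dose 3 (275 mg at t=4 h): 275·exp(−0.03466·12) = 181.432 mg/L
Dose 4 (200 mg at t=6 h): 200·exp(−0.03466·10) = 141.421 mg/L
Dose 5 (355 mg at t=8 h): 355·exp(−0.03466·8) = 269.040 mg/L
Dose 6 (255 mg at t=10 h): 255·exp(−0.03466·6) = 207.124 mg/L
Dose 7 (370 mg at t=12 h): 370·exp(−0.03466·4) = 322.104 mg/L
Dose 8 (60 mg at t=14 h): 60·exp(−0.03466·2) = 55.982 mg/L
C(16) = 74.665 + 283.163 + 181.432 + 141.421 + 269.040 + 207.124 + 322.104 + 55.982 = 1534.932 mg/L

1534.932 mg/L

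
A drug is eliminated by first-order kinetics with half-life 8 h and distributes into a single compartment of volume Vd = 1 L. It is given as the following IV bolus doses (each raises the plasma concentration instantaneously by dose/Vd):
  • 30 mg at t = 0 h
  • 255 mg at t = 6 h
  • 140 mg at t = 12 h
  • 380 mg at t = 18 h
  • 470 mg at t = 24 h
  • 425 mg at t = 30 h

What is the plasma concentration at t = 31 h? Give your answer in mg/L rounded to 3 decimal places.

827.459 mg/L

k = ln 2 / 8 = 0.08664 per h
Dose 1 (30 mg at t=0 h): 30·exp(−0.08664·31) = 2.045 mg/L
Dose 2 (255 mg at t=6 h): 255·exp(−0.08664·25) = 29.230 mg/L
Dose 3 (140 mg at t=12 h): 140·exp(−0.08664·19) = 26.989 mg/L
Dose 4 (380 mg at t=18 h): 380·exp(−0.08664·13) = 123.200 mg/L
Dose 5 (470 mg at t=24 h): 470·exp(−0.08664·7) = 256.269 mg/L
Dose 6 (425 mg at t=30 h): 425·exp(−0.08664·1) = 389.727 mg/L
C(31) = 2.045 + 29.230 + 26.989 + 123.200 + 256.269 + 389.727 = 827.459 mg/L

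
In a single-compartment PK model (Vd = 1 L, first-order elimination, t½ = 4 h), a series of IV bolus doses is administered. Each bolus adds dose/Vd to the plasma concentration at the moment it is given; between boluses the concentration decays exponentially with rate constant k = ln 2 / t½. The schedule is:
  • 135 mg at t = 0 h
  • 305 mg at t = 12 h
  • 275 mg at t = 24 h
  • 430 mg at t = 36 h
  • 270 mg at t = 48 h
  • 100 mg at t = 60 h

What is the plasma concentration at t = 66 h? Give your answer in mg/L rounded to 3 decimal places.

k = ln 2 / 4 = 0.17329 per h
Dose 1 (135 mg at t=0 h): 135·exp(−0.17329·66) = 0.001 mg/L
Dose 2 (305 mg at t=12 h): 305·exp(−0.17329·54) = 0.026 mg/L
Dose 3 (275 mg at t=24 h): 275·exp(−0.17329·42) = 0.190 mg/L
Dose 4 (430 mg at t=36 h): 430·exp(−0.17329·30) = 2.375 mg/L
Dose 5 (270 mg at t=48 h): 270·exp(−0.17329·18) = 11.932 mg/L
Dose 6 (100 mg at t=60 h): 100·exp(−0.17329·6) = 35.355 mg/L
C(66) = 0.001 + 0.026 + 0.190 + 2.375 + 11.932 + 35.355 = 49.881 mg/L

49.881 mg/L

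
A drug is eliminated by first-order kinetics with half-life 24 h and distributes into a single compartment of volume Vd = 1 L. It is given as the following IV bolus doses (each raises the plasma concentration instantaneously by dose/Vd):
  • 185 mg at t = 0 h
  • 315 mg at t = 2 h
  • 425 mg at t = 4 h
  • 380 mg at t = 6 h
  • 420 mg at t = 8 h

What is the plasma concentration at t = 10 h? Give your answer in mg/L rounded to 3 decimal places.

1480.959 mg/L

k = ln 2 / 24 = 0.02888 per h
Dose 1 (185 mg at t=0 h): 185·exp(−0.02888·10) = 138.593 mg/L
Dose 2 (315 mg at t=2 h): 315·exp(−0.02888·8) = 250.016 mg/L
Dose 3 (425 mg at t=4 h): 425·exp(−0.02888·6) = 357.381 mg/L
Dose 4 (380 mg at t=6 h): 380·exp(−0.02888·4) = 338.542 mg/L
Dose 5 (420 mg at t=8 h): 420·exp(−0.02888·2) = 396.427 mg/L
C(10) = 138.593 + 250.016 + 357.381 + 338.542 + 396.427 = 1480.959 mg/L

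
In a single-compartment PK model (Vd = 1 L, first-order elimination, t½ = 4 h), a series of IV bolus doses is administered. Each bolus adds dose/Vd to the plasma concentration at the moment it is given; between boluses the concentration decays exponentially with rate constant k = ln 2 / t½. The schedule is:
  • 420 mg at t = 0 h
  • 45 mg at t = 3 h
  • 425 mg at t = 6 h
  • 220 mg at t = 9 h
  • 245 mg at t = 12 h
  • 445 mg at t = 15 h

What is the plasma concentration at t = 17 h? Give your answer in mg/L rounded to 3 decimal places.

k = ln 2 / 4 = 0.17329 per h
Dose 1 (420 mg at t=0 h): 420·exp(−0.17329·17) = 22.074 mg/L
Dose 2 (45 mg at t=3 h): 45·exp(−0.17329·14) = 3.977 mg/L
Dose 3 (425 mg at t=6 h): 425·exp(−0.17329·11) = 63.177 mg/L
Dose 4 (220 mg at t=9 h): 220·exp(−0.17329·8) = 55.000 mg/L
Dose 5 (245 mg at t=12 h): 245·exp(−0.17329·5) = 103.010 mg/L
Dose 6 (445 mg at t=15 h): 445·exp(−0.17329·2) = 314.663 mg/L
C(17) = 22.074 + 3.977 + 63.177 + 55.000 + 103.010 + 314.663 = 561.900 mg/L

561.900 mg/L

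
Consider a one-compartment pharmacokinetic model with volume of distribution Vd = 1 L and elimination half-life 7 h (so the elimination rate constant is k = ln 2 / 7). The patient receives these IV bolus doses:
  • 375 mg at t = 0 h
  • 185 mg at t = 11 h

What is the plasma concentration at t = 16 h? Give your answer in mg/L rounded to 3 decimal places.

k = ln 2 / 7 = 0.09902 per h
Dose 1 (375 mg at t=0 h): 375·exp(−0.09902·16) = 76.906 mg/L
Dose 2 (185 mg at t=11 h): 185·exp(−0.09902·5) = 112.759 mg/L
C(16) = 76.906 + 112.759 = 189.665 mg/L

189.665 mg/L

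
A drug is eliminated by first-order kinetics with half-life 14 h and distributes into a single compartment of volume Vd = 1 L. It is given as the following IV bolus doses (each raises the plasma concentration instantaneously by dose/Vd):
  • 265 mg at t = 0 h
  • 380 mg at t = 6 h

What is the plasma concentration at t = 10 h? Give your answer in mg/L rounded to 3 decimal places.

473.247 mg/L

k = ln 2 / 14 = 0.04951 per h
Dose 1 (265 mg at t=0 h): 265·exp(−0.04951·10) = 161.519 mg/L
Dose 2 (380 mg at t=6 h): 380·exp(−0.04951·4) = 311.727 mg/L
C(10) = 161.519 + 311.727 = 473.247 mg/L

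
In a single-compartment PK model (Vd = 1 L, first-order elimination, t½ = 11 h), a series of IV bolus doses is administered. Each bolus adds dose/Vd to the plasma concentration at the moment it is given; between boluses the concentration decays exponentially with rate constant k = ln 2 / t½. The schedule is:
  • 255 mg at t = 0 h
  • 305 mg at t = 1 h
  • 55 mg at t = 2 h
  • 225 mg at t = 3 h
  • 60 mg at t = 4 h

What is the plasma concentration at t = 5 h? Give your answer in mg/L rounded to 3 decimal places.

k = ln 2 / 11 = 0.06301 per h
Dose 1 (255 mg at t=0 h): 255·exp(−0.06301·5) = 186.084 mg/L
Dose 2 (305 mg at t=1 h): 305·exp(−0.06301·4) = 237.047 mg/L
Dose 3 (55 mg at t=2 h): 55·exp(−0.06301·3) = 45.526 mg/L
Dose 4 (225 mg at t=3 h): 225·exp(−0.06301·2) = 198.358 mg/L
Dose 5 (60 mg at t=4 h): 60·exp(−0.06301·1) = 56.336 mg/L
C(5) = 186.084 + 237.047 + 45.526 + 198.358 + 56.336 = 723.351 mg/L

723.351 mg/L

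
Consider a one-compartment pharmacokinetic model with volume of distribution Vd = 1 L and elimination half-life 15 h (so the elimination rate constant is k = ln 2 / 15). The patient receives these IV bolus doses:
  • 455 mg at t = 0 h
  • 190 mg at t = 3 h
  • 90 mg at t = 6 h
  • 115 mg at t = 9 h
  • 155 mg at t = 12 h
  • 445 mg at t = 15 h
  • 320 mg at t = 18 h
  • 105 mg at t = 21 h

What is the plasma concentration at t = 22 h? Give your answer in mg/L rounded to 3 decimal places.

1135.546 mg/L

k = ln 2 / 15 = 0.04621 per h
Dose 1 (455 mg at t=0 h): 455·exp(−0.04621·22) = 164.627 mg/L
Dose 2 (190 mg at t=3 h): 190·exp(−0.04621·19) = 78.968 mg/L
Dose 3 (90 mg at t=6 h): 90·exp(−0.04621·16) = 42.968 mg/L
Dose 4 (115 mg at t=9 h): 115·exp(−0.04621·13) = 63.067 mg/L
Dose 5 (155 mg at t=12 h): 155·exp(−0.04621·10) = 97.644 mg/L
Dose 6 (445 mg at t=15 h): 445·exp(−0.04621·7) = 322.017 mg/L
Dose 7 (320 mg at t=18 h): 320·exp(−0.04621·4) = 265.996 mg/L
Dose 8 (105 mg at t=21 h): 105·exp(−0.04621·1) = 100.258 mg/L
C(22) = 164.627 + 78.968 + 42.968 + 63.067 + 97.644 + 322.017 + 265.996 + 100.258 = 1135.546 mg/L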